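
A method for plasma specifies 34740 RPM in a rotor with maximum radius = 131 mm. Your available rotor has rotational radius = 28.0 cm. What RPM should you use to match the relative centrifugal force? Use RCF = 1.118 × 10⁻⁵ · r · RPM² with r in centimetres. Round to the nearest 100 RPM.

23800 RPM

Original rotor: r = 131 mm = 13.1 cm
RCF = 1.118 × 10⁻⁵ × r × N²
RCF_original = 1.118 × 10⁻⁵ × 13.1 × (34740)² = 1.118 × 10⁻⁵ × 13.1 × 1,206,867,600 ≈ 176,755.4 × g
176,755.4 = 1.118 × 10⁻⁵ × 28 × N²
N² = 176,755.4 / (31.304 × 10⁻⁵) = 564,641,579
N ≈ √564,641,579 ≈ 23,762.2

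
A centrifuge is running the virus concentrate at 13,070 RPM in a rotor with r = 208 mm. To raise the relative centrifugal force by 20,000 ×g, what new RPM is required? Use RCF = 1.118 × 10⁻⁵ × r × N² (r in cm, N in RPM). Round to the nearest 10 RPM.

N₂ ≈ 16030 RPM

r = 208 mm = 20.8 cm
Current RCF = 1.118 × 10⁻⁵ × 20.8 × (13070)² = 1.118 × 10⁻⁵ × 20.8 × 170,824,900 ≈ 39,724.3 × g
Target RCF = 39,724.3 + 20,000 = 59,724.3 × g
N² = 59,724.3 / (23.2544 × 10⁻⁵) = 256,830,105
N ≈ √256,830,105 ≈ 16,025.9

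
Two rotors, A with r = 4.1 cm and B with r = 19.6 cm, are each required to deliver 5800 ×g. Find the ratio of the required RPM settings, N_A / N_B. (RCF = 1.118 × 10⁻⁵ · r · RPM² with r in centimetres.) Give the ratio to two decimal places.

2.19

At fixed RCF, N ∝ 1/√r, so N_A/N_B = √(r_B/r_A) = √(19.6/4.1) = √4.780488 = 2.1864.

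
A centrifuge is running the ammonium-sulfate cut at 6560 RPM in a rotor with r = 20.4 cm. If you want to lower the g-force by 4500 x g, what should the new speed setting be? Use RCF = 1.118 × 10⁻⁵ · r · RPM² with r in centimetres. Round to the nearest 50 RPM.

≈ 4850 RPM

Current RCF = 1.118 × 10⁻⁵ × 20.4 × (6560)² = 1.118 × 10⁻⁵ × 20.4 × 43,033,600 ≈ 9,814.8 × g
Target RCF = 9,814.8 − 4,500 = 5,314.8 × g
N² = 5,314.8 / (22.8072 × 10⁻⁵) = 23,303,167
N ≈ √23,303,167 ≈ 4,827.3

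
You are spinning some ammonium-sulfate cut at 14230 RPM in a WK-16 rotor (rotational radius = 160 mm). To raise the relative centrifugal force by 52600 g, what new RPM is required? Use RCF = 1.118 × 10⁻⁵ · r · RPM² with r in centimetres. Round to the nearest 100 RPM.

22300 RPM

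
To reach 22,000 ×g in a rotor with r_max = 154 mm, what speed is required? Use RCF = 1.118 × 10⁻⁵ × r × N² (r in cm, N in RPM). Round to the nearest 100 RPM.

≈ 11300 RPM

r = 154 mm = 15.4 cm
22,000 = 1.118 × 10⁻⁵ × 15.4 × N²
N² = 22,000 / (17.2172 × 10⁻⁵) = 127,779,198
N ≈ √127,779,198 ≈ 11,303.9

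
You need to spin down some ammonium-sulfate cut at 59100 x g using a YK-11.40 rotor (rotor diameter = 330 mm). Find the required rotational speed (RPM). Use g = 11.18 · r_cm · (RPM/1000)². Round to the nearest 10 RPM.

r = 330 mm / 2 = 165 mm = 16.5 cm
RCF = 11.18 × r × (N/1000)²
59,100 = 11.18 × 16.5 × (N/1000)²
(N/1000)² = 59,100 / 184.47 = 320.3773
N = 1000 × √320.3773 ≈ 17,899.1

N ≈ 17900 RPM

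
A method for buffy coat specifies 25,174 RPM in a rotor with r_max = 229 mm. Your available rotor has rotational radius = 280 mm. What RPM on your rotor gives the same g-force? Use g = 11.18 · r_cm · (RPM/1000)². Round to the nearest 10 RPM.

Original rotor: r = 229 mm = 22.9 cm
RCF_original = 11.18 × 22.9 × (25.174)² = 11.18 × 22.9 × 633.730276 ≈ 162,248.9 × g
Your rotor: r = 280 mm = 28.0 cm
162,248.9 = 11.18 × 28 × (N/1000)²
(N/1000)² = 162,248.9 / 313.04 = 518.3009
N = 1000 × √518.3009 ≈ 22,766.2

22770 RPM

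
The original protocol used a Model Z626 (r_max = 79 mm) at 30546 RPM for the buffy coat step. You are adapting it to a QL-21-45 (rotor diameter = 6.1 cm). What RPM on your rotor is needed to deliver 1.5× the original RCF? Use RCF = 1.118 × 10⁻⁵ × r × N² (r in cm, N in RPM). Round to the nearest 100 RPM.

60200 RPM

Original rotor: r = 79 mm = 7.9 cm
RCF = 1.118 × 10⁻⁵ × r × N²
RCF_original = 1.118 × 10⁻⁵ × 7.9 × (30546)² = 1.118 × 10⁻⁵ × 7.9 × 933,058,116 ≈ 82,409.6 × g
Target RCF = 1.5 × 82,409.6 ≈ 123,614.4 × g
Your rotor: r = 6.1 / 2 = 3.05 cm
123,614.4 = 1.118 × 10⁻⁵ × 3.05 × N²
N² = 123,614.4 / (3.4099 × 10⁻⁵) = 3,625,162,028
N ≈ √3,625,162,028 ≈ 60,209.3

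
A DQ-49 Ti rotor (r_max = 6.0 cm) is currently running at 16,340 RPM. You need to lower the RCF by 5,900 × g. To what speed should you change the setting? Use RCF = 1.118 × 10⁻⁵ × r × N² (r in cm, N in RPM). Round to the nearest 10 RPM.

≈ 13380 RPM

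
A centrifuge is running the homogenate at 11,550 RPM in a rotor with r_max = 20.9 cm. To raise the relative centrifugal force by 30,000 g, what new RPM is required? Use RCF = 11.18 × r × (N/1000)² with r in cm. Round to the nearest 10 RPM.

Current RCF = 11.18 × 20.9 × (11.55)² = 11.18 × 20.9 × 133.4025 ≈ 31,171.1 × g
Target RCF = 31,171.1 + 30,000 = 61,171.1 × g
(N/1000)² = 61,171.1 / 233.662 = 261.7931
N = 1000 × √261.7931 ≈ 16,180.0

16180 RPM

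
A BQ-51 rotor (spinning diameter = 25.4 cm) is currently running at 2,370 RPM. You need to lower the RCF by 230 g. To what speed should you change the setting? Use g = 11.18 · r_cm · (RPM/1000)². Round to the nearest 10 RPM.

r = 25.4 / 2 = 12.7 cm
Current RCF = 11.18 × 12.7 × (2.37)² = 11.18 × 12.7 × 5.6169 ≈ 797.5 × g
Target RCF = 797.5 − 230 = 567.5 × g
(N/1000)² = 567.5 / 141.986 = 3.996873
N = 1000 × √3.996873 ≈ 1,999.2

≈ 2000 RPM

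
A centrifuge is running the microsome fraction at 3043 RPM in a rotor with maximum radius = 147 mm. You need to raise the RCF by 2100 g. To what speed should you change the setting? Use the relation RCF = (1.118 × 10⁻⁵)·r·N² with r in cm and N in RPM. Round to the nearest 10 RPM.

r = 147 mm = 14.7 cm
Current RCF = 1.118 × 10⁻⁵ × 14.7 × (3043)² = 1.118 × 10⁻⁵ × 14.7 × 9,259,849 ≈ 1,521.8 × g
Target RCF = 1,521.8 + 2,100 = 3,621.8 × g
N² = 3,621.8 / (16.4346 × 10⁻⁵) = 22,037,652
N ≈ √22,037,652 ≈ 4,694.4

N₂ ≈ 4690 RPM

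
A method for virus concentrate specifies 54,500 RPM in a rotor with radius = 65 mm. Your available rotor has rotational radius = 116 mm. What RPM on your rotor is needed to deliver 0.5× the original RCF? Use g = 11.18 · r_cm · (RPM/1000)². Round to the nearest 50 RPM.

Original rotor: r = 65 mm = 6.5 cm
RCF = 11.18 × r × (N/1000)²
RCF_original = 11.18 × 6.5 × (54.5)² = 11.18 × 6.5 × 2,970.25 ≈ 215,848.1 × g
Target RCF = 0.5 × 215,848.1 ≈ 107,924.1 × g
Your rotor: r = 116 mm = 11.6 cm
107,924.1 = 11.18 × 11.6 × (N/1000)²
(N/1000)² = 107,924.1 / 129.688 = 832.1826
N = 1000 × √832.1826 ≈ 28,847.6

28850 RPM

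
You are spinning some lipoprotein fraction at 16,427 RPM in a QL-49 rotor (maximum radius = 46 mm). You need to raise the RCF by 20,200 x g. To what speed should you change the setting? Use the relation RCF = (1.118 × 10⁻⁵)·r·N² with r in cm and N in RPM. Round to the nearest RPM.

r = 46 mm = 4.6 cm
Current RCF = 1.118 × 10⁻⁵ × 4.6 × (16427)² = 1.118 × 10⁻⁵ × 4.6 × 269,846,329 ≈ 13,877.7 × g
Target RCF = 13,877.7 + 20,200 = 34,077.7 × g
N² = 34,077.7 / (5.1428 × 10⁻⁵) = 662,629,307
N ≈ √662,629,307 ≈ 25,741.6

≈ 25742 RPM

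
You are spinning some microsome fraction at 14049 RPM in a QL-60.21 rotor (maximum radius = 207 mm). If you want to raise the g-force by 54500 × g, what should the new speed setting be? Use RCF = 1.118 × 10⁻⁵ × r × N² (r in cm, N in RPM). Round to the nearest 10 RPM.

N₂ ≈ 20810 RPM

r = 207 mm = 20.7 cm
Current RCF = 1.118 × 10⁻⁵ × 20.7 × (14049)² = 1.118 × 10⁻⁵ × 20.7 × 197,374,401 ≈ 45,677.6 × g
Target RCF = 45,677.6 + 54,500 = 100,177.6 × g
N² = 100,177.6 / (23.1426 × 10⁻⁵) = 432,870,983
N ≈ √432,870,983 ≈ 20,805.6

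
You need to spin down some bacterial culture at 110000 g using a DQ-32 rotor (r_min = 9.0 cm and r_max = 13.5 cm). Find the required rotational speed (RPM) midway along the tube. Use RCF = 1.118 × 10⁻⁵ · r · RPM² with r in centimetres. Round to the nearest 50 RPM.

r_avg = (9.0 + 13.5) / 2 = 11.25 cm
110,000 = 1.118 × 10⁻⁵ × 11.25 × N²
N² = 110,000 / (12.5775 × 10⁻⁵) = 874,577,619
N ≈ √874,577,619 ≈ 29,573.3

N ≈ 29550 RPM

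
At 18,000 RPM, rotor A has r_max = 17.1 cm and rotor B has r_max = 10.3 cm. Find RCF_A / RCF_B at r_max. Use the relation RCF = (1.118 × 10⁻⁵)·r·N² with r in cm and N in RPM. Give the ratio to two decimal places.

At fixed N, RCF ∝ r, so RCF_A/RCF_B = r_A/r_B = 17.1 / 10.3 = 1.6602.

1.66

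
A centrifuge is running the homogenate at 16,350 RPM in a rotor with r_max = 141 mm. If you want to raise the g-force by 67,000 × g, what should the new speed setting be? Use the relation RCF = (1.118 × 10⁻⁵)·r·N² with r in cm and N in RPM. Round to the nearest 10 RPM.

r = 141 mm = 14.1 cm
Current RCF = 1.118 × 10⁻⁵ × 14.1 × (16350)² = 1.118 × 10⁻⁵ × 14.1 × 267,322,500 ≈ 42,140.2 × g
Target RCF = 42,140.2 + 67,000 = 109,140.2 × g
N² = 109,140.2 / (15.7638 × 10⁻⁵) = 692,347,023
N ≈ √692,347,023 ≈ 26,312.5

N₂ ≈ 26310 RPM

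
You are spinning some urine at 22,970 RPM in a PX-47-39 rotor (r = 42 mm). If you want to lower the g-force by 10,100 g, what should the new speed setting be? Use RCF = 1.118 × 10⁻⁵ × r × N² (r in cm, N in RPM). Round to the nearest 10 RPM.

≈ 17680 RPM

r = 42 mm = 4.2 cm
Current RCF = 1.118 × 10⁻⁵ × 4.2 × (22970)² = 1.118 × 10⁻⁵ × 4.2 × 527,620,900 ≈ 24,775 × g
Target RCF = 24,775 − 10,100 = 14,675 × g
N² = 14,675 / (4.6956 × 10⁻⁵) = 312,526,621
N ≈ √312,526,621 ≈ 17,678.4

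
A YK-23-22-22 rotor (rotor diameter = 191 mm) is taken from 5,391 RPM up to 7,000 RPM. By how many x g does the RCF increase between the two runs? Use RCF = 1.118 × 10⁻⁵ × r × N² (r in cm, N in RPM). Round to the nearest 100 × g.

≈ 2100 x g

r = 191 mm / 2 = 95.5 mm = 9.55 cm
RCF₁ = 1.118 × 10⁻⁵ × 9.55 × (5391)² = 1.118 × 10⁻⁵ × 9.55 × 29,062,881 ≈ 3,103 × g
RCF₂ = 1.118 × 10⁻⁵ × 9.55 × (7000)² = 1.118 × 10⁻⁵ × 9.55 × 49,000,000 ≈ 5,231.7 × g
Increase = 5,231.7 − 3,103 = 2,128.7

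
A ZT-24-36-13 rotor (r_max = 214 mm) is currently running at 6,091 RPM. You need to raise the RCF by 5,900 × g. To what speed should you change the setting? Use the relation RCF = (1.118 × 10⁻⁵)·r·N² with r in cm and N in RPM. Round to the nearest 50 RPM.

7850 RPM

r = 214 mm = 21.4 cm
Current RCF = 1.118 × 10⁻⁵ × 21.4 × (6091)² = 1.118 × 10⁻⁵ × 21.4 × 37,100,281 ≈ 8,876.3 × g
Target RCF = 8,876.3 + 5,900 = 14,776.3 × g
N² = 14,776.3 / (23.9252 × 10⁻⁵) = 61,760,403
N ≈ √61,760,403 ≈ 7,858.8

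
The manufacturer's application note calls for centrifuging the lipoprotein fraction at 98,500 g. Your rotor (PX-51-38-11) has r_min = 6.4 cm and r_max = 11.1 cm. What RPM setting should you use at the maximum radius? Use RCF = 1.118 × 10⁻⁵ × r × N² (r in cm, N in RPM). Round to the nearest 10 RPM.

28170 RPM

Use r_max = 11.1 cm.
98,500 = 1.118 × 10⁻⁵ × 11.1 × N²
N² = 98,500 / (12.4098 × 10⁻⁵) = 793,727,538
N ≈ √793,727,538 ≈ 28,173.2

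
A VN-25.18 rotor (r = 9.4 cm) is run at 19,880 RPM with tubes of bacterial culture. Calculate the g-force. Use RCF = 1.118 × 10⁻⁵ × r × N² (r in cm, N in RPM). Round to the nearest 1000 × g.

RCF ≈ 42000 ×g

RCF = 1.118 × 10⁻⁵ × r × N²
RCF = 1.118 × 10⁻⁵ × 9.4 × (19880)² = 1.118 × 10⁻⁵ × 9.4 × 395,214,400 ≈ 41,533.9 × g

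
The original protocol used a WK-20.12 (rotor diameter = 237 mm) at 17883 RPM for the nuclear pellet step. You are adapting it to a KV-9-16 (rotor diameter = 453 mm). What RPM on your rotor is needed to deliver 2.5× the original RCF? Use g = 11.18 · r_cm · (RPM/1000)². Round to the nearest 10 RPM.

20450 RPM

Original rotor: r = 237 mm / 2 = 118.5 mm = 11.85 cm
RCF_original = 11.18 × 11.85 × (17.883)² = 11.18 × 11.85 × 319.801689 ≈ 42,368.3 × g
Target RCF = 2.5 × 42,368.3 ≈ 105,920.8 × g
Your rotor: r = 453 mm / 2 = 226.5 mm = 22.65 cm
105,920.8 = 11.18 × 22.65 × (N/1000)²
(N/1000)² = 105,920.8 / 253.227 = 418.284
N = 1000 × √418.284 ≈ 20,452.0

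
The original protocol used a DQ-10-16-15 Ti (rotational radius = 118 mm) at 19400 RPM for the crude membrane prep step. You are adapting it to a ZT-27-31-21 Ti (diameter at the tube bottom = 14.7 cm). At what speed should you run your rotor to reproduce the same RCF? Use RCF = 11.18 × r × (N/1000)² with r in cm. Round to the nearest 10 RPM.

Original rotor: r = 118 mm = 11.8 cm
RCF = 11.18 × r × (N/1000)²
RCF_original = 11.18 × 11.8 × (19.4)² = 11.18 × 11.8 × 376.36 ≈ 49,650.9 × g
Your rotor: r = 14.7 / 2 = 7.35 cm
49,650.9 = 11.18 × 7.35 × (N/1000)²
(N/1000)² = 49,650.9 / 82.173 = 604.224
N = 1000 × √604.224 ≈ 24,581.0

24580 RPM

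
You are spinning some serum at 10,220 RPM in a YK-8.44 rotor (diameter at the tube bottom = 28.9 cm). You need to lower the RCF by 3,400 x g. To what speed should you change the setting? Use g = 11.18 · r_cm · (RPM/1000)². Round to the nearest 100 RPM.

N₂ ≈ 9100 RPM

r = 28.9 / 2 = 14.45 cm
Current RCF = 11.18 × 14.45 × (10.22)² = 11.18 × 14.45 × 104.4484 ≈ 16,873.7 × g
Target RCF = 16,873.7 − 3,400 = 13,473.7 × g
(N/1000)² = 13,473.7 / 161.551 = 83.40215
N = 1000 × √83.40215 ≈ 9,132.5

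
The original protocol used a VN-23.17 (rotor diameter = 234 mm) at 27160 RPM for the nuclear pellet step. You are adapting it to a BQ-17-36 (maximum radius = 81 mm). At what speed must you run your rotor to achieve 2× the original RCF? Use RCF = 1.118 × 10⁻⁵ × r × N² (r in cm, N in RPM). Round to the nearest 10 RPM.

Original rotor: r = 234 mm / 2 = 117 mm = 11.7 cm
RCF_original = 1.118 × 10⁻⁵ × 11.7 × (27160)² = 1.118 × 10⁻⁵ × 11.7 × 737,665,600 ≈ 96,491.1 × g
Target RCF = 2 × 96,491.1 ≈ 192,982.2 × g
Your rotor: r = 81 mm = 8.1 cm
192,982.2 = 1.118 × 10⁻⁵ × 8.1 × N²
N² = 192,982.2 / (9.0558 × 10⁻⁵) = 2,131,034,254
N ≈ √2,131,034,254 ≈ 46,163.1

≈ 46160 RPM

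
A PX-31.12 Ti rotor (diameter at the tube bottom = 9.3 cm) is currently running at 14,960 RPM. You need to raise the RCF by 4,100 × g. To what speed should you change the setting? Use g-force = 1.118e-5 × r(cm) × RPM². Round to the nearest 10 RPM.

17400 RPM

r = 9.3 / 2 = 4.65 cm
Current RCF = 1.118 × 10⁻⁵ × 4.65 × (14960)² = 1.118 × 10⁻⁵ × 4.65 × 223,801,600 ≈ 11,634.8 × g
Target RCF = 11,634.8 + 4,100 = 15,734.8 × g
N² = 15,734.8 / (5.1987 × 10⁻⁵) = 302,667,975
N ≈ √302,667,975 ≈ 17,397.4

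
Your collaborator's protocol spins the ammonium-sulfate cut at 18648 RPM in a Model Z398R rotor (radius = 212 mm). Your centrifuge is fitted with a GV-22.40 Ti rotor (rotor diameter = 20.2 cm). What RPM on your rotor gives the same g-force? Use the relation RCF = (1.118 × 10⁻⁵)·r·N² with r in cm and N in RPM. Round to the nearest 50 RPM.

Original rotor: r = 212 mm = 21.2 cm
RCF = 1.118 × 10⁻⁵ × r × N²
RCF_original = 1.118 × 10⁻⁵ × 21.2 × (18648)² = 1.118 × 10⁻⁵ × 21.2 × 347,747,904 ≈ 82,421.8 × g
Your rotor: r = 20.2 / 2 = 10.1 cm
82,421.8 = 1.118 × 10⁻⁵ × 10.1 × N²
N² = 82,421.8 / (11.2918 × 10⁻⁵) = 729,926,141
N ≈ √729,926,141 ≈ 27,017.1

27000 RPM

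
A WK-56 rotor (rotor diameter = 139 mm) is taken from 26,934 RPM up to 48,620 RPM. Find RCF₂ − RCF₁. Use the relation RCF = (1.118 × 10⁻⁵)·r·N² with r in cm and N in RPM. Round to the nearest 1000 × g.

r = 139 mm / 2 = 69.5 mm = 6.95 cm
RCF₁ = 1.118 × 10⁻⁵ × 6.95 × (26934)² = 1.118 × 10⁻⁵ × 6.95 × 725,440,356 ≈ 56,367.4 × g
RCF₂ = 1.118 × 10⁻⁵ × 6.95 × (48620)² = 1.118 × 10⁻⁵ × 6.95 × 2,363,904,400 ≈ 183,677.7 × g
Increase = 183,677.7 − 56,367.4 = 127,310.3

127000 × g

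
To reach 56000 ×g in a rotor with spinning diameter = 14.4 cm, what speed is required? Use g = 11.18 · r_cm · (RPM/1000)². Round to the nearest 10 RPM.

N ≈ 26380 RPM

r = 14.4 / 2 = 7.2 cm
56,000 = 11.18 × 7.2 × (N/1000)²
(N/1000)² = 56,000 / 80.496 = 695.6867
N = 1000 × √695.6867 ≈ 26,375.9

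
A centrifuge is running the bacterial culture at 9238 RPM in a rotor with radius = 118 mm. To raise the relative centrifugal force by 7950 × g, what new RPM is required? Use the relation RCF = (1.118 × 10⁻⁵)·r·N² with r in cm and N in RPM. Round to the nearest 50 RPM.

N₂ ≈ 12050 RPM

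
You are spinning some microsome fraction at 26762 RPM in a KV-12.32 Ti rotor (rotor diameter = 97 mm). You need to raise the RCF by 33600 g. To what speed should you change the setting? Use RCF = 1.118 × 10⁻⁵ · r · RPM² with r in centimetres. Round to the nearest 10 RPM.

r = 97 mm / 2 = 48.5 mm = 4.85 cm
Current RCF = 1.118 × 10⁻⁵ × 4.85 × (26762)² = 1.118 × 10⁻⁵ × 4.85 × 716,204,644 ≈ 38,834.8 × g
Target RCF = 38,834.8 + 33,600 = 72,434.8 × g
N² = 72,434.8 / (5.4223 × 10⁻⁵) = 1,335,868,543
N ≈ √1,335,868,543 ≈ 36,549.5

36550 RPM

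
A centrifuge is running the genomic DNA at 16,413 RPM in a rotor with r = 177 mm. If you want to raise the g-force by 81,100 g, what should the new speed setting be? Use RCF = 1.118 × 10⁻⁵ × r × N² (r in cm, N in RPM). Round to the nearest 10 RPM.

r = 177 mm = 17.7 cm
Current RCF = 1.118 × 10⁻⁵ × 17.7 × (16413)² = 1.118 × 10⁻⁵ × 17.7 × 269,386,569 ≈ 53,307.8 × g
Target RCF = 53,307.8 + 81,100 = 134,407.8 × g
N² = 134,407.8 / (19.7886 × 10⁻⁵) = 679,218,338
N ≈ √679,218,338 ≈ 26,061.8

≈ 26060 RPM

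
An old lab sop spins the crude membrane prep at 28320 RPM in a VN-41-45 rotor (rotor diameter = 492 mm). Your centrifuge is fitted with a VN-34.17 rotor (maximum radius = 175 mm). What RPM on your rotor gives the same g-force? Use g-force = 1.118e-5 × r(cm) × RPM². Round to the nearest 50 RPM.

≈ 33600 RPM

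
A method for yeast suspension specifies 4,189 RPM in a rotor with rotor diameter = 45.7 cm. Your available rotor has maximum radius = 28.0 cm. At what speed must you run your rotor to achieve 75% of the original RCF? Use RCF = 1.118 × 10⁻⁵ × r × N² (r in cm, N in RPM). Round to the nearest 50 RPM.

3300 RPM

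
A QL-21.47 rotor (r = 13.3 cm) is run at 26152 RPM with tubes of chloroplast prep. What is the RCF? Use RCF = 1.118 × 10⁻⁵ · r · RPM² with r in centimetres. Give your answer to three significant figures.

RCF = 1.118 × 10⁻⁵ × 13.3 × (26152)² = 1.118 × 10⁻⁵ × 13.3 × 683,927,104 ≈ 101,695.9 × g

102000 ×g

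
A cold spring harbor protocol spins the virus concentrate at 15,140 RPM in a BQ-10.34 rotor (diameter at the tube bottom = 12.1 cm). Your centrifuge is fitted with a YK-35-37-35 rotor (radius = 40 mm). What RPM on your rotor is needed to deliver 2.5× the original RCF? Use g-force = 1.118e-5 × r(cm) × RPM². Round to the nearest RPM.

≈ 29440 RPM

Original rotor: r = 12.1 / 2 = 6.05 cm
RCF_original = 1.118 × 10⁻⁵ × 6.05 × (15140)² = 1.118 × 10⁻⁵ × 6.05 × 229,219,600 ≈ 15,504.2 × g
Target RCF = 2.5 × 15,504.2 ≈ 38,760.5 × g
Your rotor: r = 40 mm = 4.0 cm
38,760.5 = 1.118 × 10⁻⁵ × 4 × N²
N² = 38,760.5 / (4.472 × 10⁻⁵) = 866,737,478
N ≈ √866,737,478 ≈ 29,440.4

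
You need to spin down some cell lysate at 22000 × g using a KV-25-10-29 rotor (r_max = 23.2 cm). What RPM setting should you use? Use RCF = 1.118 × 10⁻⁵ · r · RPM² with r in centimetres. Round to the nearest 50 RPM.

RCF = 1.118 × 10⁻⁵ × r × N²
22,000 = 1.118 × 10⁻⁵ × 23.2 × N²
N² = 22,000 / (25.9376 × 10⁻⁵) = 84,818,950
N ≈ √84,818,950 ≈ 9,209.7

N ≈ 9200 RPM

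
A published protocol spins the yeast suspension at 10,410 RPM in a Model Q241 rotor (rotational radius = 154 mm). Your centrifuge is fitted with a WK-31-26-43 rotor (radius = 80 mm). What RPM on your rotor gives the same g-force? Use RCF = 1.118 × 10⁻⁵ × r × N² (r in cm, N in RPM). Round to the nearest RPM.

14443 RPM

Original rotor: r = 154 mm = 15.4 cm
RCF_original = 1.118 × 10⁻⁵ × 15.4 × (10410)² = 1.118 × 10⁻⁵ × 15.4 × 108,368,100 ≈ 18,658 × g
Your rotor: r = 80 mm = 8.0 cm
18,658 = 1.118 × 10⁻⁵ × 8 × N²
N² = 18,658 / (8.944 × 10⁻⁵) = 208,609,123
N ≈ √208,609,123 ≈ 14,443.3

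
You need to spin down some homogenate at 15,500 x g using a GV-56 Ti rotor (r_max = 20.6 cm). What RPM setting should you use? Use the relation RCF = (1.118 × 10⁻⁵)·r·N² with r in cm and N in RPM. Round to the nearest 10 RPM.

≈ 8200 RPM

15,500 = 1.118 × 10⁻⁵ × 20.6 × N²
N² = 15,500 / (23.0308 × 10⁻⁵) = 67,301,179
N ≈ √67,301,179 ≈ 8,203.7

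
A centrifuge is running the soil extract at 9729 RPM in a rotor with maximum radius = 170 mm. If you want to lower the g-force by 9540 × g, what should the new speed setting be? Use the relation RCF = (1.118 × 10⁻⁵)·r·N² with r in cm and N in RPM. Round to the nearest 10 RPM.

N₂ ≈ 6670 RPM

r = 170 mm = 17.0 cm
Current RCF = 1.118 × 10⁻⁵ × 17 × (9729)² = 1.118 × 10⁻⁵ × 17 × 94,653,441 ≈ 17,989.8 × g
Target RCF = 17,989.8 − 9,540 = 8,449.8 × g
N² = 8,449.8 / (19.006 × 10⁻⁵) = 44,458,592
N ≈ √44,458,592 ≈ 6,667.7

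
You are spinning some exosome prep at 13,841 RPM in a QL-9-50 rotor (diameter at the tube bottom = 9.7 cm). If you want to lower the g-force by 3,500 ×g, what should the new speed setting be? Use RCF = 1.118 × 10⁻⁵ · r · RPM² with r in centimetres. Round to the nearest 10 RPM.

r = 9.7 / 2 = 4.85 cm
Current RCF = 1.118 × 10⁻⁵ × 4.85 × (13841)² = 1.118 × 10⁻⁵ × 4.85 × 191,573,281 ≈ 10,387.7 × g
Target RCF = 10,387.7 − 3,500 = 6,887.7 × g
N² = 6,887.7 / (5.4223 × 10⁻⁵) = 127,025,432
N ≈ √127,025,432 ≈ 11,270.6

N₂ ≈ 11270 RPM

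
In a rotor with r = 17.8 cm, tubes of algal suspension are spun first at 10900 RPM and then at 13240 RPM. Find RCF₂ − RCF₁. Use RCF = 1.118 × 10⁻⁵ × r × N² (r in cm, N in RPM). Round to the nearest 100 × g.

11200 x g

RCF₁ = 1.118 × 10⁻⁵ × 17.8 × (10900)² = 1.118 × 10⁻⁵ × 17.8 × 118,810,000 ≈ 23,643.7 × g
RCF₂ = 1.118 × 10⁻⁵ × 17.8 × (13240)² = 1.118 × 10⁻⁵ × 17.8 × 175,297,600 ≈ 34,884.9 × g
Increase = 34,884.9 − 23,643.7 = 11,241.2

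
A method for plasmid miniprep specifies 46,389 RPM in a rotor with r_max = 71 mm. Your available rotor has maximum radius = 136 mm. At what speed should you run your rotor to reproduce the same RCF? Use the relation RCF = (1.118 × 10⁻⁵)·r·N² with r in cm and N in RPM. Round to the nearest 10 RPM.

Original rotor: r = 71 mm = 7.1 cm
RCF_original = 1.118 × 10⁻⁵ × 7.1 × (46389)² = 1.118 × 10⁻⁵ × 7.1 × 2,151,939,321 ≈ 170,816.6 × g
Your rotor: r = 136 mm = 13.6 cm
170,816.6 = 1.118 × 10⁻⁵ × 13.6 × N²
N² = 170,816.6 / (15.2048 × 10⁻⁵) = 1,123,438,651
N ≈ √1,123,438,651 ≈ 33,517.7

≈ 33520 RPM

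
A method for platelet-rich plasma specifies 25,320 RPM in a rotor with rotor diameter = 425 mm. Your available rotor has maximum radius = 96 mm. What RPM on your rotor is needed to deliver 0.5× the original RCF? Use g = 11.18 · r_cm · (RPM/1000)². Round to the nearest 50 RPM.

26650 RPM

Original rotor: r = 425 mm / 2 = 212.5 mm = 21.25 cm
RCF_original = 11.18 × 21.25 × (25.32)² = 11.18 × 21.25 × 641.1024 ≈ 152,309.9 × g
Target RCF = 0.5 × 152,309.9 ≈ 76,154.9 × g
Your rotor: r = 96 mm = 9.6 cm
76,154.9 = 11.18 × 9.6 × (N/1000)²
(N/1000)² = 76,154.9 / 107.328 = 709.553
N = 1000 × √709.553 ≈ 26,637.4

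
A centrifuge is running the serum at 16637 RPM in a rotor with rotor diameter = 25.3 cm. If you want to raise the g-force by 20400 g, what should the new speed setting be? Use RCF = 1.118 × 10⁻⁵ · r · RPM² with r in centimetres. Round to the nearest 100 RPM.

20500 RPM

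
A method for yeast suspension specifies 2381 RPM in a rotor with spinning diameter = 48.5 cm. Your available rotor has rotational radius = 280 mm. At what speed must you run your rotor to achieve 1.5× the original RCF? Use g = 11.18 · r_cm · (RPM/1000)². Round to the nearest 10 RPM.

2710 RPM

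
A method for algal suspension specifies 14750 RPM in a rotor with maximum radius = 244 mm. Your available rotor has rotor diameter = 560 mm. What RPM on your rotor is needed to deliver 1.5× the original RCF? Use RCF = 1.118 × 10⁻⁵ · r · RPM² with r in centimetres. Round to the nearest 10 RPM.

Original rotor: r = 244 mm = 24.4 cm
RCF_original = 1.118 × 10⁻⁵ × 24.4 × (14750)² = 1.118 × 10⁻⁵ × 24.4 × 217,562,500 ≈ 59,349.3 × g
Target RCF = 1.5 × 59,349.3 ≈ 89,024 × g
Your rotor: r = 560 mm / 2 = 280 mm = 28 cm
89,024 = 1.118 × 10⁻⁵ × 28 × N²
N² = 89,024 / (31.304 × 10⁻⁵) = 284,385,382
N ≈ √284,385,382 ≈ 16,863.7

≈ 16860 RPM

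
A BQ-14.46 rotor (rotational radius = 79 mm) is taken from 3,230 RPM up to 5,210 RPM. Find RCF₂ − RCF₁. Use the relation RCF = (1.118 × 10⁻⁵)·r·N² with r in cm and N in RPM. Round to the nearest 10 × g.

≈ 1480 g

r = 79 mm = 7.9 cm
RCF₁ = 1.118 × 10⁻⁵ × 7.9 × (3230)² = 1.118 × 10⁻⁵ × 7.9 × 10,432,900 ≈ 921.5 × g
RCF₂ = 1.118 × 10⁻⁵ × 7.9 × (5210)² = 1.118 × 10⁻⁵ × 7.9 × 27,144,100 ≈ 2,397.4 × g
Increase = 2,397.4 − 921.5 = 1,475.9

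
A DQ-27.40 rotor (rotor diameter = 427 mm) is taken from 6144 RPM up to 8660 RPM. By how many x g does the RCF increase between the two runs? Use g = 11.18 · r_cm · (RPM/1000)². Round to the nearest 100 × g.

≈ 8900 x g

r = 427 mm / 2 = 213.5 mm = 21.35 cm
RCF₁ = 11.18 × 21.35 × (6.144)² = 11.18 × 21.35 × 37.748736 ≈ 9,010.4 × g
RCF₂ = 11.18 × 21.35 × (8.66)² = 11.18 × 21.35 × 74.9956 ≈ 17,900.9 × g
Increase = 17,900.9 − 9,010.4 = 8,890.5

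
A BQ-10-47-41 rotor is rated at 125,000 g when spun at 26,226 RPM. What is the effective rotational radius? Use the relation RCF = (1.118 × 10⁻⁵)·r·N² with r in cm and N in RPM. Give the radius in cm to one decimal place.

r ≈ 16.3 cm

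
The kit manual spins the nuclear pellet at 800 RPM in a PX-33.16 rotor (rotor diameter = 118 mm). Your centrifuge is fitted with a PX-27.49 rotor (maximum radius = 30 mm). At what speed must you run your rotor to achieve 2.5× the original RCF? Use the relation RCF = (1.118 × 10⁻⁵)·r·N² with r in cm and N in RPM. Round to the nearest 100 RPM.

≈ 1800 RPM

Original rotor: r = 118 mm / 2 = 59 mm = 5.9 cm
RCF_original = 1.118 × 10⁻⁵ × 5.9 × (800)² = 1.118 × 10⁻⁵ × 5.9 × 640,000 ≈ 42.2 × g
Target RCF = 2.5 × 42.2 ≈ 105.5 × g
Your rotor: r = 30 mm = 3.0 cm
105.5 = 1.118 × 10⁻⁵ × 3 × N²
N² = 105.5 / (3.354 × 10⁻⁵) = 3,145,498
N ≈ √3,145,498 ≈ 1,773.6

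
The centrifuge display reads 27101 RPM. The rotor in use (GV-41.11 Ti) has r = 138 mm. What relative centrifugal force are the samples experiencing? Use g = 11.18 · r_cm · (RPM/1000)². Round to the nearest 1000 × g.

≈ 113000 × g

r = 138 mm = 13.8 cm
RCF = 11.18 × 13.8 × (27.101)² = 11.18 × 13.8 × 734.464201 ≈ 113,316.1 × g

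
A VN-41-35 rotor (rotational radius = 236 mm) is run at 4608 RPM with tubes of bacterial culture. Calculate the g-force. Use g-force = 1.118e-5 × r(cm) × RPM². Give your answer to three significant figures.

r = 236 mm = 23.6 cm
RCF = 1.118 × 10⁻⁵ × 23.6 × (4608)² = 1.118 × 10⁻⁵ × 23.6 × 21,233,664 ≈ 5,602.5 × g

≈ 5600 g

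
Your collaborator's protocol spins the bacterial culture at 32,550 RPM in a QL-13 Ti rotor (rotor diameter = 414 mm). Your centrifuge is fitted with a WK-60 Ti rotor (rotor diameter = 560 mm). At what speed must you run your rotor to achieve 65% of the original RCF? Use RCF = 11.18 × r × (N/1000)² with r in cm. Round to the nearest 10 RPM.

22560 RPM

Original rotor: r = 414 mm / 2 = 207 mm = 20.7 cm
RCF = 11.18 × r × (N/1000)²
RCF_original = 11.18 × 20.7 × (32.55)² = 11.18 × 20.7 × 1,059.5025 ≈ 245,196.4 × g
Target RCF = 0.65 × 245,196.4 ≈ 159,377.7 × g
Your rotor: r = 560 mm / 2 = 280 mm = 28 cm
159,377.7 = 11.18 × 28 × (N/1000)²
(N/1000)² = 159,377.7 / 313.04 = 509.1289
N = 1000 × √509.1289 ≈ 22,563.9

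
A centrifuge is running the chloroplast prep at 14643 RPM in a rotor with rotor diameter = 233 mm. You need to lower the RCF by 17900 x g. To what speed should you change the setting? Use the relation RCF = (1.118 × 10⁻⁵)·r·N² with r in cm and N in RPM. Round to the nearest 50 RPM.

r = 233 mm / 2 = 116.5 mm = 11.65 cm
Current RCF = 1.118 × 10⁻⁵ × 11.65 × (14643)² = 1.118 × 10⁻⁵ × 11.65 × 214,417,449 ≈ 27,927.2 × g
Target RCF = 27,927.2 − 17,900 = 10,027.2 × g
N² = 10,027.2 / (13.0247 × 10⁻⁵) = 76,986,034
N ≈ √76,986,034 ≈ 8,774.2

N₂ ≈ 8750 RPM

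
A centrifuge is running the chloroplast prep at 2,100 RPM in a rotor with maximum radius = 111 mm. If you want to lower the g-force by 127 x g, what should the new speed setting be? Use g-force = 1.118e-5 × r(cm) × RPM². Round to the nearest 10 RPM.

N₂ ≈ 1840 RPM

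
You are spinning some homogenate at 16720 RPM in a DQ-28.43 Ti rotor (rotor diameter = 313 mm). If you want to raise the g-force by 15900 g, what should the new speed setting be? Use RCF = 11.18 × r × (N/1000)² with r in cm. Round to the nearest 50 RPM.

N₂ ≈ 19250 RPM

r = 313 mm / 2 = 156.5 mm = 15.65 cm
Current RCF = 11.18 × 15.65 × (16.72)² = 11.18 × 15.65 × 279.5584 ≈ 48,913.5 × g
Target RCF = 48,913.5 + 15,900 = 64,813.5 × g
(N/1000)² = 64,813.5 / 174.967 = 370.4327
N = 1000 × √370.4327 ≈ 19,246.6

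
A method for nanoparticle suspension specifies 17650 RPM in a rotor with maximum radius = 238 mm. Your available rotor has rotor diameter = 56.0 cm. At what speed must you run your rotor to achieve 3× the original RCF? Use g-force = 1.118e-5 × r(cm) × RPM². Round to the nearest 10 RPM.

≈ 28180 RPM

Original rotor: r = 238 mm = 23.8 cm
RCF_original = 1.118 × 10⁻⁵ × 23.8 × (17650)² = 1.118 × 10⁻⁵ × 23.8 × 311,522,500 ≈ 82,891.2 × g
Target RCF = 3 × 82,891.2 ≈ 248,673.6 × g
Your rotor: r = 56.0 / 2 = 28 cm
248,673.6 = 1.118 × 10⁻⁵ × 28 × N²
N² = 248,673.6 / (31.304 × 10⁻⁵) = 794,382,826
N ≈ √794,382,826 ≈ 28,184.8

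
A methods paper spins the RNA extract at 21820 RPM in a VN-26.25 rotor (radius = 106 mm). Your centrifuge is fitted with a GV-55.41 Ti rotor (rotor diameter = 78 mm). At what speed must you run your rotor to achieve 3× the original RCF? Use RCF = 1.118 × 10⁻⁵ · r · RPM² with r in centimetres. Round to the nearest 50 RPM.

≈ 62300 RPM

Original rotor: r = 106 mm = 10.6 cm
RCF_original = 1.118 × 10⁻⁵ × 10.6 × (21820)² = 1.118 × 10⁻⁵ × 10.6 × 476,112,400 ≈ 56,423.1 × g
Target RCF = 3 × 56,423.1 ≈ 169,269.3 × g
Your rotor: r = 78 mm / 2 = 39 mm = 3.9 cm
169,269.3 = 1.118 × 10⁻⁵ × 3.9 × N²
N² = 169,269.3 / (4.3602 × 10⁻⁵) = 3,882,145,314
N ≈ √3,882,145,314 ≈ 62,306.9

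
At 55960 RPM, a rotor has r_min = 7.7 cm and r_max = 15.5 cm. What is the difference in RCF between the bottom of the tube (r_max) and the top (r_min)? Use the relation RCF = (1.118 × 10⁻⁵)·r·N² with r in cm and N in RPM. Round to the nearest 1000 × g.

RCF_max = 1.118 × 10⁻⁵ × 15.5 × (55960)² = 1.118 × 10⁻⁵ × 15.5 × 3,131,521,600 ≈ 542,661.4 × g
RCF_min = 1.118 × 10⁻⁵ × 7.7 × (55960)² = 1.118 × 10⁻⁵ × 7.7 × 3,131,521,600 ≈ 269,580.2 × g
ΔRCF = 542,661.4 − 269,580.2 = 273,081.2

273000 ×g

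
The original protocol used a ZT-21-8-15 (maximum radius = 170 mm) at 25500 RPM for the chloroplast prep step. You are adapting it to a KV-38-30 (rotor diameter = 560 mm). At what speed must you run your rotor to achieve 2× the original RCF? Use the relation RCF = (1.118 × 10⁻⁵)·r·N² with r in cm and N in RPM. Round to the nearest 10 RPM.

Original rotor: r = 170 mm = 17.0 cm
RCF_original = 1.118 × 10⁻⁵ × 17 × (25500)² = 1.118 × 10⁻⁵ × 17 × 650,250,000 ≈ 123,586.5 × g
Target RCF = 2 × 123,586.5 ≈ 247,173 × g
Your rotor: r = 560 mm / 2 = 280 mm = 28 cm
247,173 = 1.118 × 10⁻⁵ × 28 × N²
N² = 247,173 / (31.304 × 10⁻⁵) = 789,589,190
N ≈ √789,589,190 ≈ 28,099.6

28100 RPM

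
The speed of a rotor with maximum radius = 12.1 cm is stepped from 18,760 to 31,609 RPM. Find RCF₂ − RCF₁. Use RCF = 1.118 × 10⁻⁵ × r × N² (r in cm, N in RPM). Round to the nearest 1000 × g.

RCF₁ = 1.118 × 10⁻⁵ × 12.1 × (18760)² = 1.118 × 10⁻⁵ × 12.1 × 351,937,600 ≈ 47,609.4 × g
RCF₂ = 1.118 × 10⁻⁵ × 12.1 × (31609)² = 1.118 × 10⁻⁵ × 12.1 × 999,128,881 ≈ 135,160.2 × g
Increase = 135,160.2 − 47,609.4 = 87,550.8

≈ 88000 × g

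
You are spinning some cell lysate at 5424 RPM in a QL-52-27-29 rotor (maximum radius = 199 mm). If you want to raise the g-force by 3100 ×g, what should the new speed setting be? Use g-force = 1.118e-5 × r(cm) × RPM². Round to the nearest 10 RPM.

N₂ ≈ 6580 RPM

r = 199 mm = 19.9 cm
Current RCF = 1.118 × 10⁻⁵ × 19.9 × (5424)² = 1.118 × 10⁻⁵ × 19.9 × 29,419,776 ≈ 6,545.4 × g
Target RCF = 6,545.4 + 3,100 = 9,645.4 × g
N² = 9,645.4 / (22.2482 × 10⁻⁵) = 43,353,620
N ≈ √43,353,620 ≈ 6,584.3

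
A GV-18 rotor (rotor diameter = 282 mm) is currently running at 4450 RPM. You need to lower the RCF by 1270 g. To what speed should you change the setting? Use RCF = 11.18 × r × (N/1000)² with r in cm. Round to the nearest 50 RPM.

3450 RPM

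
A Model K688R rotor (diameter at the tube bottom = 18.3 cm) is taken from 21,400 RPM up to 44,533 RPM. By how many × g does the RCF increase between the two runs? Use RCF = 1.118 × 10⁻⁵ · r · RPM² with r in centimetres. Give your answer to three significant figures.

156000 × g

r = 18.3 / 2 = 9.15 cm
RCF₁ = 1.118 × 10⁻⁵ × 9.15 × (21400)² = 1.118 × 10⁻⁵ × 9.15 × 457,960,000 ≈ 46,847.9 × g
RCF₂ = 1.118 × 10⁻⁵ × 9.15 × (44533)² = 1.118 × 10⁻⁵ × 9.15 × 1,983,188,089 ≈ 202,874.2 × g
Increase = 202,874.2 − 46,847.9 = 156,026.3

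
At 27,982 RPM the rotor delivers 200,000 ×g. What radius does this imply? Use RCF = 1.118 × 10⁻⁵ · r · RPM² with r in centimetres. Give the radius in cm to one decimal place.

RCF = 1.118 × 10⁻⁵ × r × N²
200000 = 1.118 × 10⁻⁵ × r × (27982)²
r = 200000 / (1.118 × 10⁻⁵ × 782,992,324) = 200000 / 8753.854 ≈ 22.847 cm

r ≈ 22.8 cm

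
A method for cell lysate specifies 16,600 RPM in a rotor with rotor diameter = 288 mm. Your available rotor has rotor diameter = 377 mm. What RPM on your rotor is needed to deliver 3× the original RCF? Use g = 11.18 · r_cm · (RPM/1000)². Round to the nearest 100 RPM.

25100 RPM

Original rotor: r = 288 mm / 2 = 144 mm = 14.4 cm
RCF = 11.18 × r × (N/1000)²
RCF_original = 11.18 × 14.4 × (16.6)² = 11.18 × 14.4 × 275.56 ≈ 44,363 × g
Target RCF = 3 × 44,363 ≈ 133,089 × g
Your rotor: r = 377 mm / 2 = 188.5 mm = 18.85 cm
133,089 = 11.18 × 18.85 × (N/1000)²
(N/1000)² = 133,089 / 210.743 = 631.5228
N = 1000 × √631.5228 ≈ 25,130.1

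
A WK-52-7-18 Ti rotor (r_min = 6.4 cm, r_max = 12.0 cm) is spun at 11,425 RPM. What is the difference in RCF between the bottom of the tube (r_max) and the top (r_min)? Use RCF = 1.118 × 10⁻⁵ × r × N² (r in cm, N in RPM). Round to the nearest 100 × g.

8200 x g

ΔRCF = 1.118 × 10⁻⁵ × (r_max − r_min) × N² = 1.118 × 10⁻⁵ × 5.6 × 130,530,625 ≈ 8,172.3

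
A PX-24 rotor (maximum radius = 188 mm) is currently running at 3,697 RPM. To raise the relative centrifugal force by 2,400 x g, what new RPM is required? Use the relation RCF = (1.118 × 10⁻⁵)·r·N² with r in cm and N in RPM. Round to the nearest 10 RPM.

r = 188 mm = 18.8 cm
Current RCF = 1.118 × 10⁻⁵ × 18.8 × (3697)² = 1.118 × 10⁻⁵ × 18.8 × 13,667,809 ≈ 2,872.8 × g
Target RCF = 2,872.8 + 2,400 = 5,272.8 × g
N² = 5,272.8 / (21.0184 × 10⁻⁵) = 25,086,591
N ≈ √25,086,591 ≈ 5,008.7

5010 RPM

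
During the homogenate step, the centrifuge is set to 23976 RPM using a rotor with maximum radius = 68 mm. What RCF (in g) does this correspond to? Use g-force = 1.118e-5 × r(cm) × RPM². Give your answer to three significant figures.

r = 68 mm = 6.8 cm
RCF = 1.118 × 10⁻⁵ × 6.8 × (23976)² = 1.118 × 10⁻⁵ × 6.8 × 574,848,576 ≈ 43,702.3 × g

≈ 43700 g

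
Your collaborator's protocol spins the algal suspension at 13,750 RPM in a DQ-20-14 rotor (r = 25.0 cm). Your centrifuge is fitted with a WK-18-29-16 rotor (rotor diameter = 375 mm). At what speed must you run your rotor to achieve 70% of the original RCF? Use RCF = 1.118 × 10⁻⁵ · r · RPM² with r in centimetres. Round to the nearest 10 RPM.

RCF_original = 1.118 × 10⁻⁵ × 25 × (13750)² = 1.118 × 10⁻⁵ × 25 × 189,062,500 ≈ 52,843 × g
Target RCF = 0.7 × 52,843 ≈ 36,990.1 × g
Your rotor: r = 375 mm / 2 = 187.5 mm = 18.75 cm
36,990.1 = 1.118 × 10⁻⁵ × 18.75 × N²
N² = 36,990.1 / (20.9625 × 10⁻⁵) = 176,458,438
N ≈ √176,458,438 ≈ 13,283.8

13280 RPM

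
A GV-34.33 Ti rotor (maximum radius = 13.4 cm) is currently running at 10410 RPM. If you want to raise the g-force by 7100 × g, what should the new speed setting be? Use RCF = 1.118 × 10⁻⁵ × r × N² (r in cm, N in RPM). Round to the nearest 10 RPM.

Current RCF = 1.118 × 10⁻⁵ × 13.4 × (10410)² = 1.118 × 10⁻⁵ × 13.4 × 108,368,100 ≈ 16,234.8 × g
Target RCF = 16,234.8 + 7,100 = 23,334.8 × g
N² = 23,334.8 / (14.9812 × 10⁻⁵) = 155,760,553
N ≈ √155,760,553 ≈ 12,480.4

N₂ ≈ 12480 RPM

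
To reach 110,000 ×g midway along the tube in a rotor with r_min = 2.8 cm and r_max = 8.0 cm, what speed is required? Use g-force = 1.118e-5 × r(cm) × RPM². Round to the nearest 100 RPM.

r_avg = (2.8 + 8.0) / 2 = 5.4 cm
110,000 = 1.118 × 10⁻⁵ × 5.4 × N²
N² = 110,000 / (6.0372 × 10⁻⁵) = 1,822,036,706
N ≈ √1,822,036,706 ≈ 42,685.3

42700 RPM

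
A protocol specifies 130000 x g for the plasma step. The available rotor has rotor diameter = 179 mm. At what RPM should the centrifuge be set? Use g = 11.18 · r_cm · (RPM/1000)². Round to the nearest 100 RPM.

36000 RPM

r = 179 mm / 2 = 89.5 mm = 8.95 cm
130,000 = 11.18 × 8.95 × (N/1000)²
(N/1000)² = 130,000 / 100.061 = 1299.207
N = 1000 × √1299.207 ≈ 36,044.5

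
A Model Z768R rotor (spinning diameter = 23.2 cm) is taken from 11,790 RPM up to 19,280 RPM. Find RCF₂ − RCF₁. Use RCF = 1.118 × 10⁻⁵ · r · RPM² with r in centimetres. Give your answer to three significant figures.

≈ 30200 g

r = 23.2 / 2 = 11.6 cm
RCF₁ = 1.118 × 10⁻⁵ × 11.6 × (11790)² = 1.118 × 10⁻⁵ × 11.6 × 139,004,100 ≈ 18,027.2 × g
RCF₂ = 1.118 × 10⁻⁵ × 11.6 × (19280)² = 1.118 × 10⁻⁵ × 11.6 × 371,718,400 ≈ 48,207.4 × g
Increase = 48,207.4 − 18,027.2 = 30,180.2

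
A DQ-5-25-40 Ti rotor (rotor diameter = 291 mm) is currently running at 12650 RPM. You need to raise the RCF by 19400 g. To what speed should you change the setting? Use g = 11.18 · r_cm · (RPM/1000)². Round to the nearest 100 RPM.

r = 291 mm / 2 = 145.5 mm = 14.55 cm
Current RCF = 11.18 × 14.55 × (12.65)² = 11.18 × 14.55 × 160.0225 ≈ 26,030.7 × g
Target RCF = 26,030.7 + 19,400 = 45,430.7 × g
(N/1000)² = 45,430.7 / 162.669 = 279.2831
N = 1000 × √279.2831 ≈ 16,711.8

16700 RPM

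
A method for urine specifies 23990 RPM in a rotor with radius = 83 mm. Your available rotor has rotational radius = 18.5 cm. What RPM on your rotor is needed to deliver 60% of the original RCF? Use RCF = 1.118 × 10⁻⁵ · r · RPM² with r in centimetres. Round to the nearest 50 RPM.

Original rotor: r = 83 mm = 8.3 cm
RCF = 1.118 × 10⁻⁵ × r × N²
RCF_original = 1.118 × 10⁻⁵ × 8.3 × (23990)² = 1.118 × 10⁻⁵ × 8.3 × 575,520,100 ≈ 53,404.8 × g
Target RCF = 0.6 × 53,404.8 ≈ 32,042.9 × g
32,042.9 = 1.118 × 10⁻⁵ × 18.5 × N²
N² = 32,042.9 / (20.683 × 10⁻⁵) = 154,923,851
N ≈ √154,923,851 ≈ 12,446.8

12450 RPM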